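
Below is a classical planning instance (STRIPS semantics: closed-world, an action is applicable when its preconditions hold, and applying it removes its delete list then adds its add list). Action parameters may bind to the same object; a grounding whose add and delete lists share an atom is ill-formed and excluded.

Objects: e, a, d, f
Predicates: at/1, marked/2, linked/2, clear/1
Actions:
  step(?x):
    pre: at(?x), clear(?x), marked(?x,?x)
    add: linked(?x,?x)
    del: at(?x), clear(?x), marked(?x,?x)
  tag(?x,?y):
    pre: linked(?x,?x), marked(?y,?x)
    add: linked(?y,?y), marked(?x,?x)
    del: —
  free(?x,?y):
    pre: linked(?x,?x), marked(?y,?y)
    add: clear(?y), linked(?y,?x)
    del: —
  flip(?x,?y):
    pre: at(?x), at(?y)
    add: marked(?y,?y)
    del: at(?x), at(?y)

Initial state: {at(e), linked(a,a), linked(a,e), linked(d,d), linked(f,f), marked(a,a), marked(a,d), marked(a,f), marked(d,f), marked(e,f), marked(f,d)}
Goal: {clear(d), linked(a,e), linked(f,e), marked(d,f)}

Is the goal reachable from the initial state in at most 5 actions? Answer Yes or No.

Yes

1. tag(d,a)  →  {at(e), linked(a,a), linked(a,e), linked(d,d), linked(f,f), marked(a,a), marked(a,d), marked(a,f), marked(d,d), marked(d,f), marked(e,f), marked(f,d)}
2. tag(f,e)  →  {at(e), linked(a,a), linked(a,e), linked(d,d), linked(e,e), linked(f,f), marked(a,a), marked(a,d), marked(a,f), marked(d,d), marked(d,f), marked(e,f), marked(f,d), marked(f,f)}
3. free(e,d)  →  {at(e), clear(d), linked(a,a), linked(a,e), linked(d,d), linked(d,e), linked(e,e), linked(f,f), marked(a,a), marked(a,d), marked(a,f), marked(d,d), marked(d,f), marked(e,f), marked(f,d), marked(f,f)}
4. free(e,f)  →  {at(e), clear(d), clear(f), linked(a,a), linked(a,e), linked(d,d), linked(d,e), linked(e,e), linked(f,e), linked(f,f), marked(a,a), marked(a,d), marked(a,f), marked(d,d), marked(d,f), marked(e,f), marked(f,d), marked(f,f)}
optimal plan length = 4; 4 ≤ 5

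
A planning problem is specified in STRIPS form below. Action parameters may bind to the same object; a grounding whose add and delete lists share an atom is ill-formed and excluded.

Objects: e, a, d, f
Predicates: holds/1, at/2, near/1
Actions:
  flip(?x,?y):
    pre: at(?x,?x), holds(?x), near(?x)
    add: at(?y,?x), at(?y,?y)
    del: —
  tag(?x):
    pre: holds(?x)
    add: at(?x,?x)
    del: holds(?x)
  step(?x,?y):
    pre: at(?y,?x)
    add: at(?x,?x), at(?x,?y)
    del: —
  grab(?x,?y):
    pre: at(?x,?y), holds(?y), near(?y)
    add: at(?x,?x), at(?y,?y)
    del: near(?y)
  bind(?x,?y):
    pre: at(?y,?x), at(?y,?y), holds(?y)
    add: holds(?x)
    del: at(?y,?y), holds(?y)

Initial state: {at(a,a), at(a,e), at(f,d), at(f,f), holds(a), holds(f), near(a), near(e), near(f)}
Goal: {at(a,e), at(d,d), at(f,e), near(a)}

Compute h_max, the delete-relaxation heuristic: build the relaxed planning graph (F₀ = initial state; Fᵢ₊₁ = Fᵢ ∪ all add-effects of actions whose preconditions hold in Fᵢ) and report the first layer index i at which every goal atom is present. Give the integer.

F0 = init (9 atoms)
F1 = F0 ∪ {at(a,f), at(d,a), at(d,d), at(d,f), at(e,a), at(e,e), at(e,f), at(f,a), holds(d), holds(e)}  (19 atoms)
F2 = F1 ∪ {at(a,d), at(d,e), at(f,e)}  (22 atoms)
goal ⊆ F2  ⇒  h_max = 2

2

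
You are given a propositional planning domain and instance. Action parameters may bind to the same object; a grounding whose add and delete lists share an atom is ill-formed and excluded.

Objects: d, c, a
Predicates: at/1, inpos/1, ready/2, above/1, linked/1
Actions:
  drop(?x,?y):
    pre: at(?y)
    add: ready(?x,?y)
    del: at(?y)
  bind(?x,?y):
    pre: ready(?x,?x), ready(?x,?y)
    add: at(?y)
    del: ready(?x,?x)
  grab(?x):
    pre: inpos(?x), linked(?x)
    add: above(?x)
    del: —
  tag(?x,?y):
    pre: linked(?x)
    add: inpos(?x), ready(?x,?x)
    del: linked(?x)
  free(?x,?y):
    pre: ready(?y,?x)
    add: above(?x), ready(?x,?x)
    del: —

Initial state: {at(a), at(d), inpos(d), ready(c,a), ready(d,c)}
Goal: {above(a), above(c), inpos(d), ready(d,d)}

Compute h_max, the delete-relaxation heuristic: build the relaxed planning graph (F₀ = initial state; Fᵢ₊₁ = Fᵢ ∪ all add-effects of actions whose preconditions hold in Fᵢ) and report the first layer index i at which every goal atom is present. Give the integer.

1

F0 = init (5 atoms)
F1 = F0 ∪ {above(a), above(c), ready(a,a), ready(a,d), ready(c,c), ready(c,d), ready(d,a), ready(d,d)}  (13 atoms)
goal ⊆ F1  ⇒  h_max = 1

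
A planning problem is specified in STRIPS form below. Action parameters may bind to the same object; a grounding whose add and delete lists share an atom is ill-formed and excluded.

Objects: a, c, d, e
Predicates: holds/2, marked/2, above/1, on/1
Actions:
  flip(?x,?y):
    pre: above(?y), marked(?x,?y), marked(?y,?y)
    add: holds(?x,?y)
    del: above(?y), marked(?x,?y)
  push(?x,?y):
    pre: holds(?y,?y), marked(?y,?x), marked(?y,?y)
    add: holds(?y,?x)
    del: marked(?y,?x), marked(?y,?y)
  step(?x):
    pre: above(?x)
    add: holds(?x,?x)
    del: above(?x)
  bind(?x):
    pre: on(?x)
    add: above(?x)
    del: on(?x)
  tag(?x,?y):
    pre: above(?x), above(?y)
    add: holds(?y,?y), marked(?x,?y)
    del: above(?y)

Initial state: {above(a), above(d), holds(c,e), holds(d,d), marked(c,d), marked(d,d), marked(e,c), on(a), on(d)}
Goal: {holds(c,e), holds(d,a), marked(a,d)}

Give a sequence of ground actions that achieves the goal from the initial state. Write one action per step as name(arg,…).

tag(a,d); bind(d); tag(d,a); push(a,d)

1. tag(a,d)  →  {above(a), holds(c,e), holds(d,d), marked(a,d), marked(c,d), marked(d,d), marked(e,c), on(a), on(d)}
2. bind(d)  →  {above(a), above(d), holds(c,e), holds(d,d), marked(a,d), marked(c,d), marked(d,d), marked(e,c), on(a)}
3. tag(d,a)  →  {above(d), holds(a,a), holds(c,e), holds(d,d), marked(a,d), marked(c,d), marked(d,a), marked(d,d), marked(e,c), on(a)}
4. push(a,d)  →  {above(d), holds(a,a), holds(c,e), holds(d,a), holds(d,d), marked(a,d), marked(c,d), marked(e,c), on(a)}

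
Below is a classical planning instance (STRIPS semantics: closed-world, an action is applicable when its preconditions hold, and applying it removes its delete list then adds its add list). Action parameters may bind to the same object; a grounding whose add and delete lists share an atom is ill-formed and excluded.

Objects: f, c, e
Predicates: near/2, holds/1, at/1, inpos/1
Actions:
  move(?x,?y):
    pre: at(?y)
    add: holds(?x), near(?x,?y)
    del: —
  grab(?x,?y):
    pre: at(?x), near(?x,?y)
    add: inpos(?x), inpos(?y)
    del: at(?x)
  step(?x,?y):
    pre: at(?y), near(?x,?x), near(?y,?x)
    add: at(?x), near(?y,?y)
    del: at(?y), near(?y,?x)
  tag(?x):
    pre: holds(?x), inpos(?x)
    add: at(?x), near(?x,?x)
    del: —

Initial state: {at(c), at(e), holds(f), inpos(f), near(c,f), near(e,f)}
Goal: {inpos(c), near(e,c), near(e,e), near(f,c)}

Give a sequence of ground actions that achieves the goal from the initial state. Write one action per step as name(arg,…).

1. move(f,c)  →  {at(c), at(e), holds(f), inpos(f), near(c,f), near(e,f), near(f,c)}
2. move(e,c)  →  {at(c), at(e), holds(e), holds(f), inpos(f), near(c,f), near(e,c), near(e,f), near(f,c)}
3. move(e,e)  →  {at(c), at(e), holds(e), holds(f), inpos(f), near(c,f), near(e,c), near(e,e), near(e,f), near(f,c)}
4. grab(c,f)  →  {at(e), holds(e), holds(f), inpos(c), inpos(f), near(c,f), near(e,c), near(e,e), near(e,f), near(f,c)}

move(f,c); move(e,c); move(e,e); grab(c,f)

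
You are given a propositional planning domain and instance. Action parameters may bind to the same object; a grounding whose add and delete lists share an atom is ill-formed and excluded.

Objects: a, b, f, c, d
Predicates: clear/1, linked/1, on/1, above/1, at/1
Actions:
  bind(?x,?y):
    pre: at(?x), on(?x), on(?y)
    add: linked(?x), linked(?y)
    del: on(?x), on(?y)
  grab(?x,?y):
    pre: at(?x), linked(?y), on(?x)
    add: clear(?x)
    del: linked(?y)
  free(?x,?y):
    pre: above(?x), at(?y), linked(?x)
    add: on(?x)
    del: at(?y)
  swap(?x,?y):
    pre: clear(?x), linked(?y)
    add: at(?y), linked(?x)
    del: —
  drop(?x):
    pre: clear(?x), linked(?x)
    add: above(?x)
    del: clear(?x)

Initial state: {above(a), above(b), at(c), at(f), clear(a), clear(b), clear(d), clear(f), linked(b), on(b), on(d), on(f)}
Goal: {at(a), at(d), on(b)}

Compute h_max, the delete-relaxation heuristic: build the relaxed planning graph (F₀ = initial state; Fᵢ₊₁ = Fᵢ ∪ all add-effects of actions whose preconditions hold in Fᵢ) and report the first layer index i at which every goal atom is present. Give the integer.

F0 = init (12 atoms)
F1 = F0 ∪ {at(b), linked(a), linked(d), linked(f)}  (16 atoms)
F2 = F1 ∪ {above(d), above(f), at(a), at(d), on(a)}  (21 atoms)
goal ⊆ F2  ⇒  h_max = 2

2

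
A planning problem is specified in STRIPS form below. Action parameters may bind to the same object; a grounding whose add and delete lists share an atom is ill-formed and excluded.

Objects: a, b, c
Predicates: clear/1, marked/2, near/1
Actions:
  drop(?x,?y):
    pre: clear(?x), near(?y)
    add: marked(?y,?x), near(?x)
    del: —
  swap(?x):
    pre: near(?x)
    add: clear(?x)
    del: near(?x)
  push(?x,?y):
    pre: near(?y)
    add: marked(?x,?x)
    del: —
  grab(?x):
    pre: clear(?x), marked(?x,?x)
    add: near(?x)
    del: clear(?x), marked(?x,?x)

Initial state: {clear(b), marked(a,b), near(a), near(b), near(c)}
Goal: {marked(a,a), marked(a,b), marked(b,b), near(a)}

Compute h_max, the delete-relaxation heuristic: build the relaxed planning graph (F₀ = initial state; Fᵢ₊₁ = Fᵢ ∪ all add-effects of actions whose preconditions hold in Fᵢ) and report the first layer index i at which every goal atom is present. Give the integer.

1

F0 = init (5 atoms)
F1 = F0 ∪ {clear(a), clear(c), marked(a,a), marked(b,b), marked(c,b), marked(c,c)}  (11 atoms)
goal ⊆ F1  ⇒  h_max = 1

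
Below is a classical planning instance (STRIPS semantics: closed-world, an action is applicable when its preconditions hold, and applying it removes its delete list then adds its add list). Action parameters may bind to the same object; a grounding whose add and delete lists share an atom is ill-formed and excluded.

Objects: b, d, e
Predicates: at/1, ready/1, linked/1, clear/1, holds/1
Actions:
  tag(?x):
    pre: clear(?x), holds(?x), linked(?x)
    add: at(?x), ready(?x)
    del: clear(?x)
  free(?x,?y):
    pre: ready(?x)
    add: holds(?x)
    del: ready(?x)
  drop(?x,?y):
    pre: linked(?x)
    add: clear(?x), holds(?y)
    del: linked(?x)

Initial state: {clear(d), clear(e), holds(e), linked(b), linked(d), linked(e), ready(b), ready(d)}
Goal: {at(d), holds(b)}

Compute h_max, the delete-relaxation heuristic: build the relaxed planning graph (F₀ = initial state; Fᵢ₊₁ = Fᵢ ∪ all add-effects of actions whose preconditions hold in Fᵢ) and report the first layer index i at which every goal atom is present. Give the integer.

F0 = init (8 atoms)
F1 = F0 ∪ {at(e), clear(b), holds(b), holds(d), ready(e)}  (13 atoms)
F2 = F1 ∪ {at(b), at(d)}  (15 atoms)
goal ⊆ F2  ⇒  h_max = 2

2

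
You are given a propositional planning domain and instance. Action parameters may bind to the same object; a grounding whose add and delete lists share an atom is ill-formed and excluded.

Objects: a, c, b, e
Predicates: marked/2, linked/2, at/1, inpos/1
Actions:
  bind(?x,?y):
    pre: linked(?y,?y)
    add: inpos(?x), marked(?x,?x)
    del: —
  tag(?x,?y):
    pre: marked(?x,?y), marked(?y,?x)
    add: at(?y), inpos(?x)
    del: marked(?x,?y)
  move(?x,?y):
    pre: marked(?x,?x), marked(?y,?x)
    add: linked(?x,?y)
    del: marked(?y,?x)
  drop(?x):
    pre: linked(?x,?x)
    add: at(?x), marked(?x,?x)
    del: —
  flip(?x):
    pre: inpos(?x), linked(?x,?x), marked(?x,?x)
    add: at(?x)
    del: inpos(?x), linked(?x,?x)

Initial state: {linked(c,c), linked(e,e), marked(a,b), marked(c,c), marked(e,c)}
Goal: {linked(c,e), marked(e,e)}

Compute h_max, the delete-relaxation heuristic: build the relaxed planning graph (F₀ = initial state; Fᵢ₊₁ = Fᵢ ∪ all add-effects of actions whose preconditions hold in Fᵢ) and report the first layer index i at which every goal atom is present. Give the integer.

1

F0 = init (5 atoms)
F1 = F0 ∪ {at(c), at(e), inpos(a), inpos(b), inpos(c), inpos(e), linked(c,e), marked(a,a), marked(b,b), marked(e,e)}  (15 atoms)
goal ⊆ F1  ⇒  h_max = 1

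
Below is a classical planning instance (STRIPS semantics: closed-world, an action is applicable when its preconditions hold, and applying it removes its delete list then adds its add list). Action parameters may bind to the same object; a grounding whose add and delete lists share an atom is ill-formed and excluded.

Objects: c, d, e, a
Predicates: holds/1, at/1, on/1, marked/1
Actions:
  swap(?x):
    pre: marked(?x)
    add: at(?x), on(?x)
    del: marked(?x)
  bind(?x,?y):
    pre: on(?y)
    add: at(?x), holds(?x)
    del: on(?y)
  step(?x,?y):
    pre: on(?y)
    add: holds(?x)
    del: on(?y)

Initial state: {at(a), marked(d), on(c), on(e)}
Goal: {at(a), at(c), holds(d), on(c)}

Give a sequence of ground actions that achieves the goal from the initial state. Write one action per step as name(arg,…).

swap(d); bind(c,d); bind(d,e)

1. swap(d)  →  {at(a), at(d), on(c), on(d), on(e)}
2. bind(c,d)  →  {at(a), at(c), at(d), holds(c), on(c), on(e)}
3. bind(d,e)  →  {at(a), at(c), at(d), holds(c), holds(d), on(c)}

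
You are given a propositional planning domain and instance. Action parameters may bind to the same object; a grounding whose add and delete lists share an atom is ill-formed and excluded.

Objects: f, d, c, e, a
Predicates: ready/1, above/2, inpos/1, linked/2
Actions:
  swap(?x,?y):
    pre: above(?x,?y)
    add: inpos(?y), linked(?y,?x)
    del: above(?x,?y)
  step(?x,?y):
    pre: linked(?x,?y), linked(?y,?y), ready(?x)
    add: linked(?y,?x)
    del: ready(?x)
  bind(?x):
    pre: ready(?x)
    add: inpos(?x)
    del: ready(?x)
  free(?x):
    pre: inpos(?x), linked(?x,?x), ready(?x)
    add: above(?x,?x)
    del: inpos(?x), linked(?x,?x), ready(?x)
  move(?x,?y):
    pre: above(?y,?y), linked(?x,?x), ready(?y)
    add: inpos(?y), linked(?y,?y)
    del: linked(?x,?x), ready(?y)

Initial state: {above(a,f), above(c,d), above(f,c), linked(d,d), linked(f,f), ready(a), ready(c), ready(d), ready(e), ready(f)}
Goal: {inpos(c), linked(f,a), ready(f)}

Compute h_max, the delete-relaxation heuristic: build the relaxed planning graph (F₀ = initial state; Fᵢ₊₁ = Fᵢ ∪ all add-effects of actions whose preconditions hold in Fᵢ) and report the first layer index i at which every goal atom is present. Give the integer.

1

F0 = init (10 atoms)
F1 = F0 ∪ {inpos(a), inpos(c), inpos(d), inpos(e), inpos(f), linked(c,f), linked(d,c), linked(f,a)}  (18 atoms)
goal ⊆ F1  ⇒  h_max = 1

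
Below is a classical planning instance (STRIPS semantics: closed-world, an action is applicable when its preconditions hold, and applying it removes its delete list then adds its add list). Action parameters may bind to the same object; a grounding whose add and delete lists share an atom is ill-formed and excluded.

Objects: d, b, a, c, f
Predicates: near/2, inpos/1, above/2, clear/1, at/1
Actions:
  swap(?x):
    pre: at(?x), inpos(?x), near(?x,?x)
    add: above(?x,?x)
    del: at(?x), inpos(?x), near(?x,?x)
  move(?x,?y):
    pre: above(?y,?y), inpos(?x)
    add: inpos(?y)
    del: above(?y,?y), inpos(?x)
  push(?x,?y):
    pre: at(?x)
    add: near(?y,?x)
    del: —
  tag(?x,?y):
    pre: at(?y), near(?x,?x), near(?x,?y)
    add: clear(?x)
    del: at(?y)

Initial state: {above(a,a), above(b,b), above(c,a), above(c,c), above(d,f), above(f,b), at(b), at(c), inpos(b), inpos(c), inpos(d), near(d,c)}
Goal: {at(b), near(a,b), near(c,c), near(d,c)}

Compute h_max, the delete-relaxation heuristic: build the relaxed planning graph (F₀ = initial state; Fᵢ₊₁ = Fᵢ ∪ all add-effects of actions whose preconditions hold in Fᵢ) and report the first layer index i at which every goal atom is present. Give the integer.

F0 = init (12 atoms)
F1 = F0 ∪ {inpos(a), near(a,b), near(a,c), near(b,b), near(b,c), near(c,b), near(c,c), near(d,b), near(f,b), near(f,c)}  (22 atoms)
goal ⊆ F1  ⇒  h_max = 1

1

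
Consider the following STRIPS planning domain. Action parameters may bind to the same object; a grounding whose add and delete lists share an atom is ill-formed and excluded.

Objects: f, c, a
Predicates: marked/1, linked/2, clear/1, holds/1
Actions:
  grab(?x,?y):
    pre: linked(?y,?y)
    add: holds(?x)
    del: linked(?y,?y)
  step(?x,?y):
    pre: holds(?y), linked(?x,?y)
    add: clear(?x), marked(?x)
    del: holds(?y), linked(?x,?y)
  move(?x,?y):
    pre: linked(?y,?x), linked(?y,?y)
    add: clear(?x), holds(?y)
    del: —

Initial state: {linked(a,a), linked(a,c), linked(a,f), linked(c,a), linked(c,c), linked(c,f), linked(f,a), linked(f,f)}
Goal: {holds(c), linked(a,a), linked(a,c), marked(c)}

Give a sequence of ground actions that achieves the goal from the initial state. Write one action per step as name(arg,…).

grab(f,f); grab(c,c); step(c,f)

1. grab(f,f)  →  {holds(f), linked(a,a), linked(a,c), linked(a,f), linked(c,a), linked(c,c), linked(c,f), linked(f,a)}
2. grab(c,c)  →  {holds(c), holds(f), linked(a,a), linked(a,c), linked(a,f), linked(c,a), linked(c,f), linked(f,a)}
3. step(c,f)  →  {clear(c), holds(c), linked(a,a), linked(a,c), linked(a,f), linked(c,a), linked(f,a), marked(c)}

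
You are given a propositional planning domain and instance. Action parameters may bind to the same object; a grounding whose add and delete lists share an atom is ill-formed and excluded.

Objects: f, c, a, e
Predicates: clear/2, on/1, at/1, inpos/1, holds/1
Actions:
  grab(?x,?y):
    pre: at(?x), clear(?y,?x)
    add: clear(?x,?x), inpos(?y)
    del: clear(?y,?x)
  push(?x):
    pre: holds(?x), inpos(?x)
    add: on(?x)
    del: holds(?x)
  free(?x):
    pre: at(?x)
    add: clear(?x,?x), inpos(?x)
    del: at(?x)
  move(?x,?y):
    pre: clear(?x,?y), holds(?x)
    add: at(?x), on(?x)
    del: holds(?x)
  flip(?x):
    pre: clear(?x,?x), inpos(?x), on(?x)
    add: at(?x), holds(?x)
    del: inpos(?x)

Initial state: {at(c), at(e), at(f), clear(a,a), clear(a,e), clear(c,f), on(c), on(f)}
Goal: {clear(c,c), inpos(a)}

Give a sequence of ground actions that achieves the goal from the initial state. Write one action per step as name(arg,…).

grab(e,a); free(c)

1. grab(e,a)  →  {at(c), at(e), at(f), clear(a,a), clear(c,f), clear(e,e), inpos(a), on(c), on(f)}
2. free(c)  →  {at(e), at(f), clear(a,a), clear(c,c), clear(c,f), clear(e,e), inpos(a), inpos(c), on(c), on(f)}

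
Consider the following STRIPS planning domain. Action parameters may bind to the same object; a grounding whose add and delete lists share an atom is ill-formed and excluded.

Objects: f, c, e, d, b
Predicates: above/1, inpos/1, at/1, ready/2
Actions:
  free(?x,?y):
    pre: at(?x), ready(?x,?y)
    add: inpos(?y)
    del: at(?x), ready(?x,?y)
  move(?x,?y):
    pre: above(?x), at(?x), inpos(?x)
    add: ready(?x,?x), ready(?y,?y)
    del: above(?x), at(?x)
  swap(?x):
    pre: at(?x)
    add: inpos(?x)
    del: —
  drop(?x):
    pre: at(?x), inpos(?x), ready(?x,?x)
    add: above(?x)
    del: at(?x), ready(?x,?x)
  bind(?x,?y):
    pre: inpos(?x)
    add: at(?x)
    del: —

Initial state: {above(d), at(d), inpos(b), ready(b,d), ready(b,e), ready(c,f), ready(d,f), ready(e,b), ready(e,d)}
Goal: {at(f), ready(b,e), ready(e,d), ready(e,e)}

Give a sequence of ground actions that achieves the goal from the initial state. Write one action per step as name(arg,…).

swap(d); free(d,f); bind(f,f); bind(d,f); move(d,e)

1. swap(d)  →  {above(d), at(d), inpos(b), inpos(d), ready(b,d), ready(b,e), ready(c,f), ready(d,f), ready(e,b), ready(e,d)}
2. free(d,f)  →  {above(d), inpos(b), inpos(d), inpos(f), ready(b,d), ready(b,e), ready(c,f), ready(e,b), ready(e,d)}
3. bind(f,f)  →  {above(d), at(f), inpos(b), inpos(d), inpos(f), ready(b,d), ready(b,e), ready(c,f), ready(e,b), ready(e,d)}
4. bind(d,f)  →  {above(d), at(d), at(f), inpos(b), inpos(d), inpos(f), ready(b,d), ready(b,e), ready(c,f), ready(e,b), ready(e,d)}
5. move(d,e)  →  {at(f), inpos(b), inpos(d), inpos(f), ready(b,d), ready(b,e), ready(c,f), ready(d,d), ready(e,b), ready(e,d), ready(e,e)}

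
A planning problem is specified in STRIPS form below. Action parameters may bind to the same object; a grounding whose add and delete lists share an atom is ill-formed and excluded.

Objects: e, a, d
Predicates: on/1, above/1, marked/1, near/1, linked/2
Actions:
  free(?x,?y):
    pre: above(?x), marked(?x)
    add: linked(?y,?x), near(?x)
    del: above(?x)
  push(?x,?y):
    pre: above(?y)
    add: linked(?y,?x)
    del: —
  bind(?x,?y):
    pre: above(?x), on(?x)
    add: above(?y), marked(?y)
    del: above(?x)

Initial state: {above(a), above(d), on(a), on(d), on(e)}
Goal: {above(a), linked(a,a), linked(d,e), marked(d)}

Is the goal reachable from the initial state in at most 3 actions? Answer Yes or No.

No

1. push(e,d)  →  {above(a), above(d), linked(d,e), on(a), on(d), on(e)}
2. push(a,a)  →  {above(a), above(d), linked(a,a), linked(d,e), on(a), on(d), on(e)}
3. bind(a,d)  →  {above(d), linked(a,a), linked(d,e), marked(d), on(a), on(d), on(e)}
4. bind(d,a)  →  {above(a), linked(a,a), linked(d,e), marked(a), marked(d), on(a), on(d), on(e)}
optimal plan length = 4; 4 > 3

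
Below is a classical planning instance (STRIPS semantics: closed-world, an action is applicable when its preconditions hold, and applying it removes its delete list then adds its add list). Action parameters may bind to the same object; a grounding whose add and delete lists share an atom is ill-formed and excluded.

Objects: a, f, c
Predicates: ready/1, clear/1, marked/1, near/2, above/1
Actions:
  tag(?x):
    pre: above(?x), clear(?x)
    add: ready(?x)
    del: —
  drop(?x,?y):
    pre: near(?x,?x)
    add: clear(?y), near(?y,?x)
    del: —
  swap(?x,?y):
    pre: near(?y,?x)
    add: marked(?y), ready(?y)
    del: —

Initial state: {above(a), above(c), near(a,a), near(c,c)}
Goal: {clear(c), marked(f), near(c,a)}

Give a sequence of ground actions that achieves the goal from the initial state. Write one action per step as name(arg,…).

1. drop(a,f)  →  {above(a), above(c), clear(f), near(a,a), near(c,c), near(f,a)}
2. drop(a,c)  →  {above(a), above(c), clear(c), clear(f), near(a,a), near(c,a), near(c,c), near(f,a)}
3. swap(a,f)  →  {above(a), above(c), clear(c), clear(f), marked(f), near(a,a), near(c,a), near(c,c), near(f,a), ready(f)}

drop(a,f); drop(a,c); swap(a,f)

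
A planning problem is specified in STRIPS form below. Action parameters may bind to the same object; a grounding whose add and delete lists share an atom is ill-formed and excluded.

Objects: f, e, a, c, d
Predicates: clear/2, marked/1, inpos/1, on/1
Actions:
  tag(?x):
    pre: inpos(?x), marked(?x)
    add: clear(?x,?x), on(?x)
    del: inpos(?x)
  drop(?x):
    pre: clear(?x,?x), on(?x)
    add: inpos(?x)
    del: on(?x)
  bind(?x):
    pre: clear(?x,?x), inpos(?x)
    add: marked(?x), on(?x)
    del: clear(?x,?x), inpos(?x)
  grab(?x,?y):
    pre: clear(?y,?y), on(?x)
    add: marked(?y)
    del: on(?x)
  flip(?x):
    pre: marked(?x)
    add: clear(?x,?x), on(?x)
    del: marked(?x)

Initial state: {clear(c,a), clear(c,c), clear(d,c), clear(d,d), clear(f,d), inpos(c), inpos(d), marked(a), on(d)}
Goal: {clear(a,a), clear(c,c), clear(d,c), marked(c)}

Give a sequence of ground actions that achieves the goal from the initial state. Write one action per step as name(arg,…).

grab(d,c); flip(a)

1. grab(d,c)  →  {clear(c,a), clear(c,c), clear(d,c), clear(d,d), clear(f,d), inpos(c), inpos(d), marked(a), marked(c)}
2. flip(a)  →  {clear(a,a), clear(c,a), clear(c,c), clear(d,c), clear(d,d), clear(f,d), inpos(c), inpos(d), marked(c), on(a)}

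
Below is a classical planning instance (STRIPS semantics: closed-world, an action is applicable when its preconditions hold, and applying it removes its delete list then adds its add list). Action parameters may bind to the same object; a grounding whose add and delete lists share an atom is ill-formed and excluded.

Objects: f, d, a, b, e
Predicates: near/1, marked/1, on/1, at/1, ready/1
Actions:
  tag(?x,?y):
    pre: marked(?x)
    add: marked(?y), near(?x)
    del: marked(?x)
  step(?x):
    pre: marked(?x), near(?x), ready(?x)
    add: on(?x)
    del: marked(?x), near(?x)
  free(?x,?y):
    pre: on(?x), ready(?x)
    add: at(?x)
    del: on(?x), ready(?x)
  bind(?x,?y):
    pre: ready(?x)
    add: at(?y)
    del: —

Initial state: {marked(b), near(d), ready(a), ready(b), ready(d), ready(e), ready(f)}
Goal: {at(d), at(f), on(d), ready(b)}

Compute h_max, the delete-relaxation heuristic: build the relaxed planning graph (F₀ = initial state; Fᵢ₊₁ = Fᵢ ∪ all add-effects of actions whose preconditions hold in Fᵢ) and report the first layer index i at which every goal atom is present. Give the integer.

2

F0 = init (7 atoms)
F1 = F0 ∪ {at(a), at(b), at(d), at(e), at(f), marked(a), marked(d), marked(e), marked(f), near(b)}  (17 atoms)
F2 = F1 ∪ {near(a), near(e), near(f), on(b), on(d)}  (22 atoms)
goal ⊆ F2  ⇒  h_max = 2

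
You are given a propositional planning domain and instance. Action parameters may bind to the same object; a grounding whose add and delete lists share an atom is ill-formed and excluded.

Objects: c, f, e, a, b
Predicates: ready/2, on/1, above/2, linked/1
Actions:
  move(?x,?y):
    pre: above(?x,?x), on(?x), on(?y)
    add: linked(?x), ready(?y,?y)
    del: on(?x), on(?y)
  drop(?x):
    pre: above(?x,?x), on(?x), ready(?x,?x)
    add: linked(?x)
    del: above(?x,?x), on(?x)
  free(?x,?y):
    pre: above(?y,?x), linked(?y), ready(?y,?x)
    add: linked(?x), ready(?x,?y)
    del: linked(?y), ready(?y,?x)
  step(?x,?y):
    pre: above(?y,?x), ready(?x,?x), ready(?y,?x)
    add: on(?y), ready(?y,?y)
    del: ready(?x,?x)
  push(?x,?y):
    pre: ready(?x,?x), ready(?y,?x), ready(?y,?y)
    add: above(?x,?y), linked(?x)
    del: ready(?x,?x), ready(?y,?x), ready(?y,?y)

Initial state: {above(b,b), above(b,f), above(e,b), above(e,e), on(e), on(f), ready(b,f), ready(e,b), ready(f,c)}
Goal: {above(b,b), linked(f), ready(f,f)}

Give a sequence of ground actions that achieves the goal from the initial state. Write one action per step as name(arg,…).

move(e,f); free(b,e); free(f,b)

1. move(e,f)  →  {above(b,b), above(b,f), above(e,b), above(e,e), linked(e), ready(b,f), ready(e,b), ready(f,c), ready(f,f)}
2. free(b,e)  →  {above(b,b), above(b,f), above(e,b), above(e,e), linked(b), ready(b,e), ready(b,f), ready(f,c), ready(f,f)}
3. free(f,b)  →  {above(b,b), above(b,f), above(e,b), above(e,e), linked(f), ready(b,e), ready(f,b), ready(f,c), ready(f,f)}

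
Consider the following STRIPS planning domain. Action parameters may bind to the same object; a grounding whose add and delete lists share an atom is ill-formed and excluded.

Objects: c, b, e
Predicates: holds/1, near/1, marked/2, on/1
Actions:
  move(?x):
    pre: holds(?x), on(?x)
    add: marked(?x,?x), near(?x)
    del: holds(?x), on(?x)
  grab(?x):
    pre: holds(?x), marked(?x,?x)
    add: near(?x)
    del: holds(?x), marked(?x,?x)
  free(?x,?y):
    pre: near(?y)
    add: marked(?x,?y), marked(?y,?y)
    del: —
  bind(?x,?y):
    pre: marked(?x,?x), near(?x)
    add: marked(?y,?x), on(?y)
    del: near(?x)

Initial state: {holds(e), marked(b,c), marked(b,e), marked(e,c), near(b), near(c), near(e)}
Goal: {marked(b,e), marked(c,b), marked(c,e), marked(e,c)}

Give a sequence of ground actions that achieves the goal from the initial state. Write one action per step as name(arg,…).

1. free(c,b)  →  {holds(e), marked(b,b), marked(b,c), marked(b,e), marked(c,b), marked(e,c), near(b), near(c), near(e)}
2. free(c,e)  →  {holds(e), marked(b,b), marked(b,c), marked(b,e), marked(c,b), marked(c,e), marked(e,c), marked(e,e), near(b), near(c), near(e)}

free(c,b); free(c,e)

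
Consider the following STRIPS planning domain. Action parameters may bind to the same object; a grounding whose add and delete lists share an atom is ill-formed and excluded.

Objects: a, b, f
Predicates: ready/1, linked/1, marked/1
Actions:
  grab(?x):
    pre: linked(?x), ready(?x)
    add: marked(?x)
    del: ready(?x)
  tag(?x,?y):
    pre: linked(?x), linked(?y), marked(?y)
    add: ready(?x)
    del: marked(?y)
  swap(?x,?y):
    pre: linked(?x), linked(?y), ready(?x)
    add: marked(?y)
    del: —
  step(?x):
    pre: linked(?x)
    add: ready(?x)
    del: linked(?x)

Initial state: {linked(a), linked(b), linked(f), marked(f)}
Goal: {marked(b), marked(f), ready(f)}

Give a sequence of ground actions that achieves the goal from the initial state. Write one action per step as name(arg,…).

1. tag(f,f)  →  {linked(a), linked(b), linked(f), ready(f)}
2. swap(f,b)  →  {linked(a), linked(b), linked(f), marked(b), ready(f)}
3. swap(f,f)  →  {linked(a), linked(b), linked(f), marked(b), marked(f), ready(f)}

tag(f,f); swap(f,b); swap(f,f)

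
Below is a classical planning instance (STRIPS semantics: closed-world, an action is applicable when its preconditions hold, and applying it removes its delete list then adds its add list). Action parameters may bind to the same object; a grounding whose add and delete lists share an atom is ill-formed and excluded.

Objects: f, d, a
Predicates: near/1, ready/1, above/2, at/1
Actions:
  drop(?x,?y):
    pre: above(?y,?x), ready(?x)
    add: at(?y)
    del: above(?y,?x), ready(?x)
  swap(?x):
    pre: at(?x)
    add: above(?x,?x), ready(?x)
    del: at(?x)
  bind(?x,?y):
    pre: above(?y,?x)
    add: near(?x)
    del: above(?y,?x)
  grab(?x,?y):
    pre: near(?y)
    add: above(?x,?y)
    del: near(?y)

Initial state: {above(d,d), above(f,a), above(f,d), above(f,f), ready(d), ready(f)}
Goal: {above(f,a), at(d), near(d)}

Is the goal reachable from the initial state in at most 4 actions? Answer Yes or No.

1. drop(d,d)  →  {above(f,a), above(f,d), above(f,f), at(d), ready(f)}
2. bind(d,f)  →  {above(f,a), above(f,f), at(d), near(d), ready(f)}
optimal plan length = 2; 2 ≤ 4

Yes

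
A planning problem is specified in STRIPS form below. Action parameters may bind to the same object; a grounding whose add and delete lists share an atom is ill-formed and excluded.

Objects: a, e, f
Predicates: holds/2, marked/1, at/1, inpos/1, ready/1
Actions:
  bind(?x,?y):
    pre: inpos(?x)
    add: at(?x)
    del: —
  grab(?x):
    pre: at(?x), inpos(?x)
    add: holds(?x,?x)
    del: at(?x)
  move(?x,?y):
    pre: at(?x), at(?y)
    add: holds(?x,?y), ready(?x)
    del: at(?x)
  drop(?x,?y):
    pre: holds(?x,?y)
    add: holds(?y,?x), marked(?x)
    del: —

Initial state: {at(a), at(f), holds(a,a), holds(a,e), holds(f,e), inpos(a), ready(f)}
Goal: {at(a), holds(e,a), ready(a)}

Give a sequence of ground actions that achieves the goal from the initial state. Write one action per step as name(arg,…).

1. move(a,a)  →  {at(f), holds(a,a), holds(a,e), holds(f,e), inpos(a), ready(a), ready(f)}
2. bind(a,a)  →  {at(a), at(f), holds(a,a), holds(a,e), holds(f,e), inpos(a), ready(a), ready(f)}
3. drop(a,e)  →  {at(a), at(f), holds(a,a), holds(a,e), holds(e,a), holds(f,e), inpos(a), marked(a), ready(a), ready(f)}

move(a,a); bind(a,a); drop(a,e)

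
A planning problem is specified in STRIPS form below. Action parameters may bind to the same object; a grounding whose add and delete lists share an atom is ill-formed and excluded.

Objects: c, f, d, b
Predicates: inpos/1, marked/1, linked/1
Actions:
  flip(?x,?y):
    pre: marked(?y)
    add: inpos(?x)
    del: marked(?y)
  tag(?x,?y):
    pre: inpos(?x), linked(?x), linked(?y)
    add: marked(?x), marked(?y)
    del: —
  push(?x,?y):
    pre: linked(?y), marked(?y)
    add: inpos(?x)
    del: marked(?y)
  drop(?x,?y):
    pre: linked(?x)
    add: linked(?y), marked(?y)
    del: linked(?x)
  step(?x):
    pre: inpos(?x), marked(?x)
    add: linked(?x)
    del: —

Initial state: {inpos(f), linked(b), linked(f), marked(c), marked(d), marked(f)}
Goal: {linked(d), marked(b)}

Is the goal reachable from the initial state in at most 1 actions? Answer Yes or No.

1. tag(f,b)  →  {inpos(f), linked(b), linked(f), marked(b), marked(c), marked(d), marked(f)}
2. drop(f,d)  →  {inpos(f), linked(b), linked(d), marked(b), marked(c), marked(d), marked(f)}
optimal plan length = 2; 2 > 1

No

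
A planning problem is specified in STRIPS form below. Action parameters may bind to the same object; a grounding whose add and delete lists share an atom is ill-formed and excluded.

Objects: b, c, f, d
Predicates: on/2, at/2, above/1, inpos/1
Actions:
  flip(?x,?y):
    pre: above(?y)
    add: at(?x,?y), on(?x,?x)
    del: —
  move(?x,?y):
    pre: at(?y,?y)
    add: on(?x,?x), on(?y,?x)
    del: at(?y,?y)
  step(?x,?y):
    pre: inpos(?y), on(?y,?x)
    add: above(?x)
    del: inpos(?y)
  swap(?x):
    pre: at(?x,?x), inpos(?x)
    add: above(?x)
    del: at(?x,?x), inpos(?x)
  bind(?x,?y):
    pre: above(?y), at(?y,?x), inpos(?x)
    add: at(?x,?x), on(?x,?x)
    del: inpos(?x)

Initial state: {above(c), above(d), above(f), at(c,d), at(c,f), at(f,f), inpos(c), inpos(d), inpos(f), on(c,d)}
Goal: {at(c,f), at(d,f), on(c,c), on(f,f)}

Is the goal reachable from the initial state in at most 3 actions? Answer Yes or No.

1. flip(c,c)  →  {above(c), above(d), above(f), at(c,c), at(c,d), at(c,f), at(f,f), inpos(c), inpos(d), inpos(f), on(c,c), on(c,d)}
2. flip(f,c)  →  {above(c), above(d), above(f), at(c,c), at(c,d), at(c,f), at(f,c), at(f,f), inpos(c), inpos(d), inpos(f), on(c,c), on(c,d), on(f,f)}
3. flip(d,f)  →  {above(c), above(d), above(f), at(c,c), at(c,d), at(c,f), at(d,f), at(f,c), at(f,f), inpos(c), inpos(d), inpos(f), on(c,c), on(c,d), on(d,d), on(f,f)}
optimal plan length = 3; 3 ≤ 3

Yes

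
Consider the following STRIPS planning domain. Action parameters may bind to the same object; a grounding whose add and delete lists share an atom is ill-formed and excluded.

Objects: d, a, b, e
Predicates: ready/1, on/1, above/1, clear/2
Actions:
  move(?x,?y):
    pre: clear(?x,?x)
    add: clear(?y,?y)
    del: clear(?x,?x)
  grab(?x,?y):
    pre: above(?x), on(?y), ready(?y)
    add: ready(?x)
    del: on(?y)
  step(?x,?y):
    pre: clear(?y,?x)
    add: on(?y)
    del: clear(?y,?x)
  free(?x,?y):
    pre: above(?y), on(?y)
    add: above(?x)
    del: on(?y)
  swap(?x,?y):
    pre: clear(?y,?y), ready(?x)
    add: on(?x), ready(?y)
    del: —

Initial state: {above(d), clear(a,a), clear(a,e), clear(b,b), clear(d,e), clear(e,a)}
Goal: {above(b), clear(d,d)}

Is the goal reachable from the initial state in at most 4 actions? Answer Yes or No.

1. move(a,d)  →  {above(d), clear(a,e), clear(b,b), clear(d,d), clear(d,e), clear(e,a)}
2. step(e,d)  →  {above(d), clear(a,e), clear(b,b), clear(d,d), clear(e,a), on(d)}
3. free(b,d)  →  {above(b), above(d), clear(a,e), clear(b,b), clear(d,d), clear(e,a)}
optimal plan length = 3; 3 ≤ 4

Yes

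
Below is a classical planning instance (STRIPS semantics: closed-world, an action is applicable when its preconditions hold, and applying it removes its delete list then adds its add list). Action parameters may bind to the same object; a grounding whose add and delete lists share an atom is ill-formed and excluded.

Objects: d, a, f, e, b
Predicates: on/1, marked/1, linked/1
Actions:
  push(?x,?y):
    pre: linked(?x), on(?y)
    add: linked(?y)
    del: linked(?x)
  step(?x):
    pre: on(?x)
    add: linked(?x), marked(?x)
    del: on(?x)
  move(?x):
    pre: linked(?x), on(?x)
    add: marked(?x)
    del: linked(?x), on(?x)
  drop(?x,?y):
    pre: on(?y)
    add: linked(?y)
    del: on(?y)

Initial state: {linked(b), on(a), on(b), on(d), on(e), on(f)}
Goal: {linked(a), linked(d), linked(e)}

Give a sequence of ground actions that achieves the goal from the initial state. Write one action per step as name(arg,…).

1. push(b,d)  →  {linked(d), on(a), on(b), on(d), on(e), on(f)}
2. step(a)  →  {linked(a), linked(d), marked(a), on(b), on(d), on(e), on(f)}
3. step(e)  →  {linked(a), linked(d), linked(e), marked(a), marked(e), on(b), on(d), on(f)}

push(b,d); step(a); step(e)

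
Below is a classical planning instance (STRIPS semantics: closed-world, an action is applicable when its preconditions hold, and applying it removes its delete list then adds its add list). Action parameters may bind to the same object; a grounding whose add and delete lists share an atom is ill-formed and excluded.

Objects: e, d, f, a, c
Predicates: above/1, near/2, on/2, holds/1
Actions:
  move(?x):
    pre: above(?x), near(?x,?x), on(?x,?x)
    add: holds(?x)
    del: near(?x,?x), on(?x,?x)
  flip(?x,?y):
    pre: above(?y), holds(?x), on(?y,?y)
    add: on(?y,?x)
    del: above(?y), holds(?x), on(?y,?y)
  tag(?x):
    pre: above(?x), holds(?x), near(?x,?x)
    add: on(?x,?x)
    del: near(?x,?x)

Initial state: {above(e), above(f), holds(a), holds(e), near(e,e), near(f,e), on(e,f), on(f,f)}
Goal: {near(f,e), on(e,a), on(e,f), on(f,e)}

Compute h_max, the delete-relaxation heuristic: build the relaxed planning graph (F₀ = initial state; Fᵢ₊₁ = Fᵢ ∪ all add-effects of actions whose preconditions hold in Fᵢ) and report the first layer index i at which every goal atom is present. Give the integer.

2

F0 = init (8 atoms)
F1 = F0 ∪ {on(e,e), on(f,a), on(f,e)}  (11 atoms)
F2 = F1 ∪ {on(e,a)}  (12 atoms)
goal ⊆ F2  ⇒  h_max = 2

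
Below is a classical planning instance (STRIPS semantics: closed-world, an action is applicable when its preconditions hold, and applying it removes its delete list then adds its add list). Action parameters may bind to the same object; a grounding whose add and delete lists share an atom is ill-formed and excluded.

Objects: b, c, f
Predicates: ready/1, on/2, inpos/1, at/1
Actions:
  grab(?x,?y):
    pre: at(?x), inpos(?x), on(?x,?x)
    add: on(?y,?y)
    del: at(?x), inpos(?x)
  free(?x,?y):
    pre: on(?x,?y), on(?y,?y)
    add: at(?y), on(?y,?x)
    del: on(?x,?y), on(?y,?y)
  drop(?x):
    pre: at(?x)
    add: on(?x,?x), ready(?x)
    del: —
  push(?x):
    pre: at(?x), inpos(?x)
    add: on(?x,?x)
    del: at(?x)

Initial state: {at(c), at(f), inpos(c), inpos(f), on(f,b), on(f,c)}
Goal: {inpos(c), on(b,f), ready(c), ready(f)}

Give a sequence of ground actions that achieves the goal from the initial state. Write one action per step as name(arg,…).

drop(c); drop(f); grab(f,b); free(f,b)

1. drop(c)  →  {at(c), at(f), inpos(c), inpos(f), on(c,c), on(f,b), on(f,c), ready(c)}
2. drop(f)  →  {at(c), at(f), inpos(c), inpos(f), on(c,c), on(f,b), on(f,c), on(f,f), ready(c), ready(f)}
3. grab(f,b)  →  {at(c), inpos(c), on(b,b), on(c,c), on(f,b), on(f,c), on(f,f), ready(c), ready(f)}
4. free(f,b)  →  {at(b), at(c), inpos(c), on(b,f), on(c,c), on(f,c), on(f,f), ready(c), ready(f)}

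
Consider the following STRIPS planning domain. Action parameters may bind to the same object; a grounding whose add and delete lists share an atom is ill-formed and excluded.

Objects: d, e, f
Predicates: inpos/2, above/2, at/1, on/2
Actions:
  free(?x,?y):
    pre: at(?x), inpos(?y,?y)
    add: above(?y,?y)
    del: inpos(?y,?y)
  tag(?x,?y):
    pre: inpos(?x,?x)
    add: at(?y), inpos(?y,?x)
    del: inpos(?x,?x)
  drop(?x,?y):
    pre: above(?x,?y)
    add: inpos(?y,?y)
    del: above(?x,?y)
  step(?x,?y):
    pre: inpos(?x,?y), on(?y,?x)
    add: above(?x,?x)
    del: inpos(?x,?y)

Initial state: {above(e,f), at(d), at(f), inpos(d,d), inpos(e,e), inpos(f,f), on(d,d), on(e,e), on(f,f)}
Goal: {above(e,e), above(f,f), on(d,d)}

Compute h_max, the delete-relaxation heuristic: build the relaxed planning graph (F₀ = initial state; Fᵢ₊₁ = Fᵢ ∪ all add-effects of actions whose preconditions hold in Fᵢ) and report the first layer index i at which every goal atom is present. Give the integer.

1

F0 = init (9 atoms)
F1 = F0 ∪ {above(d,d), above(e,e), above(f,f), at(e), inpos(d,e), inpos(d,f), inpos(e,d), inpos(e,f), inpos(f,d), inpos(f,e)}  (19 atoms)
goal ⊆ F1  ⇒  h_max = 1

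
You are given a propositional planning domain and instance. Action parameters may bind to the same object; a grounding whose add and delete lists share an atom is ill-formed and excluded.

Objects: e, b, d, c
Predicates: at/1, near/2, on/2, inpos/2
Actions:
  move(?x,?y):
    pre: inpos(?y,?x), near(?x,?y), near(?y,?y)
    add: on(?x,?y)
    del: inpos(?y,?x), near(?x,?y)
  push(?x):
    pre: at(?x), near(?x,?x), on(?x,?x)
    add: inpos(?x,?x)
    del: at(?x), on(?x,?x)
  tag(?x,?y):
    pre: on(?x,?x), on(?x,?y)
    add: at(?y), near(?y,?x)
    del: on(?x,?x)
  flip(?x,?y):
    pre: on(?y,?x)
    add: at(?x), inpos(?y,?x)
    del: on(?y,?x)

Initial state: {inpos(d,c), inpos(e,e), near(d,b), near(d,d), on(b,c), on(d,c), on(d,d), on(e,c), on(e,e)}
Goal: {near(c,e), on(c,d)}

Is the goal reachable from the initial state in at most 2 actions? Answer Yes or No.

1. tag(e,c)  →  {at(c), inpos(d,c), inpos(e,e), near(c,e), near(d,b), near(d,d), on(b,c), on(d,c), on(d,d), on(e,c)}
2. tag(d,c)  →  {at(c), inpos(d,c), inpos(e,e), near(c,d), near(c,e), near(d,b), near(d,d), on(b,c), on(d,c), on(e,c)}
3. move(c,d)  →  {at(c), inpos(e,e), near(c,e), near(d,b), near(d,d), on(b,c), on(c,d), on(d,c), on(e,c)}
optimal plan length = 3; 3 > 2

No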